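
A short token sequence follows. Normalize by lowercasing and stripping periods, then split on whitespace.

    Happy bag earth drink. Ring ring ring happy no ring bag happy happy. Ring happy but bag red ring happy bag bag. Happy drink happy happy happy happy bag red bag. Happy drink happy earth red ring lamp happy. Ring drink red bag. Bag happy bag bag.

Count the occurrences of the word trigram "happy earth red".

1

Scanning the 45 overlapping trigram windows for "happy earth red":
  position 34–36: happy earth red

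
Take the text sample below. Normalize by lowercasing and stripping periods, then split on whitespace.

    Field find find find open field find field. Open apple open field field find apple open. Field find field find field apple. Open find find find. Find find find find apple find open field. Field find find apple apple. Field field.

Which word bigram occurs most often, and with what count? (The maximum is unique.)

"find find", 9 times

Bigram frequencies (highest first):
  find find: 9
  field find: 6
  open field: 4
  find field: 3
  apple open: 3
  field field: 3
  … (9 more, each ≤ 3)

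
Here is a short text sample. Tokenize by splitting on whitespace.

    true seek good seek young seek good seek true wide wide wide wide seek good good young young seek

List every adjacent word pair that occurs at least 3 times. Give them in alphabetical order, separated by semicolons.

seek good; wide wide

Bigram counts meeting the condition (at least 3 times):
  seek good: 3
  wide wide: 3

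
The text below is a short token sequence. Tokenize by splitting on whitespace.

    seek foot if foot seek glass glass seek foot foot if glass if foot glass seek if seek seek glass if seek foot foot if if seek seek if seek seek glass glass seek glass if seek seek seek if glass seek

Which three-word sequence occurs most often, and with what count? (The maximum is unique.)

Trigram frequencies (highest first):
  if seek seek: 4
  seek glass glass: 2
  glass glass seek: 2
  seek foot foot: 2
  foot foot if: 2
  seek if seek: 2
  … (22 more, each ≤ 2)

"if seek seek", 4 times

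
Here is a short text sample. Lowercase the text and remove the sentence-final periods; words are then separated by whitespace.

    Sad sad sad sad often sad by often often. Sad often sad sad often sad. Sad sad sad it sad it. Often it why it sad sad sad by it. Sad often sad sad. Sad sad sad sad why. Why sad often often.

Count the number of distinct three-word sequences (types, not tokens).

43 tokens → 41 trigram windows in total.
Repeated trigrams (each contributes count−1 duplicates):
  sad sad sad: 9
  sad often sad: 4
  often sad sad: 3
  sad sad often: 2
14 duplicate windows → 41 − 14 = 27 distinct.

27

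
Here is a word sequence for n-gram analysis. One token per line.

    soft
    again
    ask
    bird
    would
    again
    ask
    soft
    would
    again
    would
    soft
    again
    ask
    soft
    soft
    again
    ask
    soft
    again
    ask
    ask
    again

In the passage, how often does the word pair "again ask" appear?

Scanning the 22 overlapping bigram windows for "again ask":
  position 2–3: again ask
  position 6–7: again ask
  position 13–14: again ask
  position 17–18: again ask
  position 20–21: again ask

5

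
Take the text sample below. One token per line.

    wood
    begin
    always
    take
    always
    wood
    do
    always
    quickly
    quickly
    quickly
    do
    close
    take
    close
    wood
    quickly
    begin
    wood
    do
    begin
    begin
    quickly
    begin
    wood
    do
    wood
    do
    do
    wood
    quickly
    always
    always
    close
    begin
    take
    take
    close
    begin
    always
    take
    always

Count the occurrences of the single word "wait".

0

Scanning the 42 tokens for "wait":
  (none found)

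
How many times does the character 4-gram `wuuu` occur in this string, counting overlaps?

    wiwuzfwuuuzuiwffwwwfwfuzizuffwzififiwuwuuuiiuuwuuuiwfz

3

Sliding a length-4 window over the 54 characters (51 positions):
  position 7–10: wuuu
  position 39–42: wuuu
  position 47–50: wuuu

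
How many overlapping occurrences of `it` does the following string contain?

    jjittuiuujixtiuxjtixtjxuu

1

Sliding a length-2 window over the 25 characters (24 positions):
  position 3–4: it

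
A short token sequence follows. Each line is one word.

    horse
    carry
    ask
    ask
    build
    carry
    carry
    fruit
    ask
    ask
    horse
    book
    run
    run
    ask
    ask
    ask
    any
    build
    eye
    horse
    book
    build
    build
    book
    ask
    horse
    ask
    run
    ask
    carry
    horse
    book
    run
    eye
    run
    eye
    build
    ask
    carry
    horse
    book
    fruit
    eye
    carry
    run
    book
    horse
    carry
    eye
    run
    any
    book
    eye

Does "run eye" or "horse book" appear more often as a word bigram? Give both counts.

"run eye": 2 occurrences
"horse book": 4 occurrences

"horse book" (4 vs 2)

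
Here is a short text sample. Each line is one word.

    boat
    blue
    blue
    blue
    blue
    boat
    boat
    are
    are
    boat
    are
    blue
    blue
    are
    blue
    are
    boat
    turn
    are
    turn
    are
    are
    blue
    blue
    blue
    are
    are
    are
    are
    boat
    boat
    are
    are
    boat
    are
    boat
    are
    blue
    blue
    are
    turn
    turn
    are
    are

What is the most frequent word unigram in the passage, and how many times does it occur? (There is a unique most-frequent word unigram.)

Unigram frequencies (highest first):
  are: 19
  blue: 12
  boat: 9
  turn: 4

"are", 19 times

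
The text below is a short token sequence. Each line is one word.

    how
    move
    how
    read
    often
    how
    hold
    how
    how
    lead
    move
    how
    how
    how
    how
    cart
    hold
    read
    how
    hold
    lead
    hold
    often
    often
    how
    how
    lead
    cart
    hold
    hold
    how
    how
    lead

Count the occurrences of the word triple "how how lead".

Scanning the 31 overlapping trigram windows for "how how lead":
  position 8–10: how how lead
  position 25–27: how how lead
  position 31–33: how how lead

3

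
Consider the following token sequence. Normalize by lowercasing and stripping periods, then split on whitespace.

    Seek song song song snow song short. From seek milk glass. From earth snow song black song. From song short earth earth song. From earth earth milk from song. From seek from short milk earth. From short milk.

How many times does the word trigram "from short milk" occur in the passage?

Scanning the 36 overlapping trigram windows for "from short milk":
  position 32–34: from short milk
  position 36–38: from short milk

2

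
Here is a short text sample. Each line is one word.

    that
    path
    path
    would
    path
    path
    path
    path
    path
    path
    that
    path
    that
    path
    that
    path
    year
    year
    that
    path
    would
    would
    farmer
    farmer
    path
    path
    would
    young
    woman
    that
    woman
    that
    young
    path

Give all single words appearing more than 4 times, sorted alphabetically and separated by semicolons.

path; that

Unigram counts meeting the condition (more than 4 times):
  path: 15
  that: 7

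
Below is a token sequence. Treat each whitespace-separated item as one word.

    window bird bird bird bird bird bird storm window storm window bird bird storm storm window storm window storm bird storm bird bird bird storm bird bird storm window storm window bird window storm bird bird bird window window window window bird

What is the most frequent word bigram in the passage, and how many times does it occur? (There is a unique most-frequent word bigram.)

"bird bird", 11 times

Bigram frequencies (highest first):
  bird bird: 11
  storm window: 6
  bird storm: 5
  window storm: 5
  window bird: 4
  storm bird: 4
  … (3 more, each ≤ 3)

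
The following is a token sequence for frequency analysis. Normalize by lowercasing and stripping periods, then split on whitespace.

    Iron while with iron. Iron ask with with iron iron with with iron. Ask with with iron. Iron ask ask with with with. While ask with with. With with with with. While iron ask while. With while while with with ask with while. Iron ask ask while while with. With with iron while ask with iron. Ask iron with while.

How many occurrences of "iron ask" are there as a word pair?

6

Scanning the 59 overlapping bigram windows for "iron ask":
  position 5–6: iron ask
  position 13–14: iron ask
  position 18–19: iron ask
  position 33–34: iron ask
  position 44–45: iron ask
  position 56–57: iron ask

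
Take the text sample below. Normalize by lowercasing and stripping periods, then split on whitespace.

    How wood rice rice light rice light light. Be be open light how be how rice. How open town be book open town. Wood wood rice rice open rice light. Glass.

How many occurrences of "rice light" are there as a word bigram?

3

Scanning the 30 overlapping bigram windows for "rice light":
  position 4–5: rice light
  position 6–7: rice light
  position 29–30: rice light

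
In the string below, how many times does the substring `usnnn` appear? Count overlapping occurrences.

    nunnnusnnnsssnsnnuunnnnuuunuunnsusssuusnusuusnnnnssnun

2

Sliding a length-5 window over the 54 characters (50 positions):
  position 6–10: usnnn
  position 44–48: usnnn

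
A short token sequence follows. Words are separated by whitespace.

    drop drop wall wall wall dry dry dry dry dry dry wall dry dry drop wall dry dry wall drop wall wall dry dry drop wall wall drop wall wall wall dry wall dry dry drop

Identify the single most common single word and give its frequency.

Unigram frequencies (highest first):
  dry: 15
  wall: 14
  drop: 7

"dry", 15 times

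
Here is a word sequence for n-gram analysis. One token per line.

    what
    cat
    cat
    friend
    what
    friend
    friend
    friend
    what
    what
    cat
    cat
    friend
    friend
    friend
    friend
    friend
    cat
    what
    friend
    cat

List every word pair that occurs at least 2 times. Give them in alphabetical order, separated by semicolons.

Bigram counts meeting the condition (at least 2 times):
  cat cat: 2
  cat friend: 2
  friend cat: 2
  friend friend: 6
  friend what: 2
  what cat: 2
  what friend: 2

cat cat; cat friend; friend cat; friend friend; friend what; what cat; what friend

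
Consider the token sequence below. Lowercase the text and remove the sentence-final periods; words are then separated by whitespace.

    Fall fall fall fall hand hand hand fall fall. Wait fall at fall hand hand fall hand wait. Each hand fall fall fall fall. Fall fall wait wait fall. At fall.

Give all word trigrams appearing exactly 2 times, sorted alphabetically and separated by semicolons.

Trigram counts meeting the condition (exactly 2 times):
  fall at fall: 2
  fall fall wait: 2
  fall hand hand: 2
  hand fall fall: 2
  hand hand fall: 2
  wait fall at: 2

fall at fall; fall fall wait; fall hand hand; hand fall fall; hand hand fall; wait fall at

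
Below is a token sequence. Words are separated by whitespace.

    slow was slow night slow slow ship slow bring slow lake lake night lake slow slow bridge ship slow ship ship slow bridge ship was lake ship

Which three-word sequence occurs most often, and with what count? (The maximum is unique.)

Trigram frequencies (highest first):
  slow bridge ship: 2
  slow was slow: 1
  was slow night: 1
  slow night slow: 1
  night slow slow: 1
  slow slow ship: 1
  … (18 more, each ≤ 1)

"slow bridge ship", 2 times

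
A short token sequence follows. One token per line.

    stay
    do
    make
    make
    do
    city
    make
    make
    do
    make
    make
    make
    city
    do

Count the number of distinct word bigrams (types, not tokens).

8

14 tokens → 13 bigram windows in total.
Repeated bigrams (each contributes count−1 duplicates):
  make make: 4
  do make: 2
  make do: 2
5 duplicate windows → 13 − 5 = 8 distinct.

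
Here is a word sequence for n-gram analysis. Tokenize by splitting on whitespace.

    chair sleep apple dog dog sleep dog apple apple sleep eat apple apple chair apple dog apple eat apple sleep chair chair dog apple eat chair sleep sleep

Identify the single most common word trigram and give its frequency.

"dog apple eat", 2 times

Trigram frequencies (highest first):
  dog apple eat: 2
  chair sleep apple: 1
  sleep apple dog: 1
  apple dog dog: 1
  dog dog sleep: 1
  dog sleep dog: 1
  … (19 more, each ≤ 1)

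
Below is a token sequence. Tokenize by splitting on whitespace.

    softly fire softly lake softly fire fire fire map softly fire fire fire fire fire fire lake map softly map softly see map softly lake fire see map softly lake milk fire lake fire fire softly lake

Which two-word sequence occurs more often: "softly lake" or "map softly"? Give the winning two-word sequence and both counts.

"map softly" (5 vs 4)

"softly lake": 4 occurrences
"map softly": 5 occurrences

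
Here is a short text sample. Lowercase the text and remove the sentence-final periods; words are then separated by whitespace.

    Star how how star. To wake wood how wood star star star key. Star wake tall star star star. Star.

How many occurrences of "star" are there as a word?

Scanning the 20 tokens for "star":
  position 1: star
  position 4: star
  position 10: star
  position 11: star
  position 12: star
  position 14: star
  position 17: star
  position 18: star
  position 19: star
  position 20: star

10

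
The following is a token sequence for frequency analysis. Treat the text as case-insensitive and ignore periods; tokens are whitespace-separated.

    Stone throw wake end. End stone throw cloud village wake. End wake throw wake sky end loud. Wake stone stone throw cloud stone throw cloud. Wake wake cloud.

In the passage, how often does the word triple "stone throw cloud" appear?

Scanning the 26 overlapping trigram windows for "stone throw cloud":
  position 6–8: stone throw cloud
  position 20–22: stone throw cloud
  position 23–25: stone throw cloud

3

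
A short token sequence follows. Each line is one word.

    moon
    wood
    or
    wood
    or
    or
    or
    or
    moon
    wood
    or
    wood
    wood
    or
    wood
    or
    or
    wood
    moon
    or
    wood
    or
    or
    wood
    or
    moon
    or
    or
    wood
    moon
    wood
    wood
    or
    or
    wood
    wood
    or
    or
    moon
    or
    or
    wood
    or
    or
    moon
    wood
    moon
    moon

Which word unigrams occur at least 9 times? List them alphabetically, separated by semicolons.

Unigram counts meeting the condition (at least 9 times):
  moon: 9
  or: 23
  wood: 16

moon; or; wood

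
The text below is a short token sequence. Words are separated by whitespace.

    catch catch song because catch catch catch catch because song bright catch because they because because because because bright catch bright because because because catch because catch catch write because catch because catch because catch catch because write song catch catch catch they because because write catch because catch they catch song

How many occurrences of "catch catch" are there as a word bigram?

8

Scanning the 51 overlapping bigram windows for "catch catch":
  position 1–2: catch catch
  position 5–6: catch catch
  position 6–7: catch catch
  position 7–8: catch catch
  position 27–28: catch catch
  position 35–36: catch catch
  position 40–41: catch catch
  position 41–42: catch catch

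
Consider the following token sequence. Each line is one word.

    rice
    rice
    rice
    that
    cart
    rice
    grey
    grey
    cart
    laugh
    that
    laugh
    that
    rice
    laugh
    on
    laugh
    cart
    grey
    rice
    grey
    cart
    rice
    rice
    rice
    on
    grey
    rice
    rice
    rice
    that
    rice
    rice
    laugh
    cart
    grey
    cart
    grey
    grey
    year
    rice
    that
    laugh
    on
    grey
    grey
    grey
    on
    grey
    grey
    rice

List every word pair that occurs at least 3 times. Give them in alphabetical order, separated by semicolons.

Bigram counts meeting the condition (at least 3 times):
  cart grey: 3
  grey cart: 3
  grey grey: 5
  grey rice: 3
  on grey: 3
  rice rice: 7
  rice that: 3

cart grey; grey cart; grey grey; grey rice; on grey; rice rice; rice that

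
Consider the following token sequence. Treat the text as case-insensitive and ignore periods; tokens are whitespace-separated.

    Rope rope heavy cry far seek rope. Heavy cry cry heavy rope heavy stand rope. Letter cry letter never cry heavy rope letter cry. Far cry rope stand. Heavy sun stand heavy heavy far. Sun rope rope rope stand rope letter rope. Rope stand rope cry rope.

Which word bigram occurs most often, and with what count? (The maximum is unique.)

Bigram frequencies (highest first):
  rope rope: 4
  rope heavy: 3
  stand rope: 3
  rope letter: 3
  rope stand: 3
  heavy cry: 2
  … (22 more, each ≤ 2)

"rope rope", 4 times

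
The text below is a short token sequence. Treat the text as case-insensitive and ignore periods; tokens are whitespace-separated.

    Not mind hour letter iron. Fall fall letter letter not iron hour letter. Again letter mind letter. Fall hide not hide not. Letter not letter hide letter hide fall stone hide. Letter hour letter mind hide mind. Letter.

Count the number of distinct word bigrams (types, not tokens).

28

38 tokens → 37 bigram windows in total.
Repeated bigrams (each contributes count−1 duplicates):
  hour letter: 3
  hide letter: 2
  hide not: 2
  letter hide: 2
  letter mind: 2
  letter not: 2
  mind letter: 2
  not letter: 2
9 duplicate windows → 37 − 9 = 28 distinct.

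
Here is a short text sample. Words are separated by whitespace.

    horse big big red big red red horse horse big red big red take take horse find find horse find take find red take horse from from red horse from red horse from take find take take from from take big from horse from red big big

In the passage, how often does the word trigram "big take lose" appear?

0

Scanning the 45 overlapping trigram windows for "big take lose":
  (none found)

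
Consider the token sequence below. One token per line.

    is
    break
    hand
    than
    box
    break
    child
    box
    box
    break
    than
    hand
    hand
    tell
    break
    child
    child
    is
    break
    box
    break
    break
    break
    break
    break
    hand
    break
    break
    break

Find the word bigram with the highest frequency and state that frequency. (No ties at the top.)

Bigram frequencies (highest first):
  break break: 6
  box break: 3
  is break: 2
  break hand: 2
  break child: 2
  hand than: 1
  … (12 more, each ≤ 1)

"break break", 6 times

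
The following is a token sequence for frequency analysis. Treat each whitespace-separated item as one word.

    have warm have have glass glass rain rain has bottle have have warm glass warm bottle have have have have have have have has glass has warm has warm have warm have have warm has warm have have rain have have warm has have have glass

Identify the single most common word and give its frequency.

"have", 21 times

Unigram frequencies (highest first):
  have: 21
  warm: 9
  has: 6
  glass: 5
  rain: 3
  bottle: 2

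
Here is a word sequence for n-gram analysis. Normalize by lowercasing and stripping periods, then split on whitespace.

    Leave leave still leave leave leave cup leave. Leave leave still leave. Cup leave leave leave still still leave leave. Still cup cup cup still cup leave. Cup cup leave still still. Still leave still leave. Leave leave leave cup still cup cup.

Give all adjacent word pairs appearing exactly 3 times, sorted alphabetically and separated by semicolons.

still cup; still still

Bigram counts meeting the condition (exactly 3 times):
  still cup: 3
  still still: 3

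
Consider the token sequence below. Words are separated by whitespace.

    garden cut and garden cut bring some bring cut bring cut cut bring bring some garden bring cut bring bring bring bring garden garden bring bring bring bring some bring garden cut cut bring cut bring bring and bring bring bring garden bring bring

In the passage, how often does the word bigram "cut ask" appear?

0

Scanning the 43 overlapping bigram windows for "cut ask":
  (none found)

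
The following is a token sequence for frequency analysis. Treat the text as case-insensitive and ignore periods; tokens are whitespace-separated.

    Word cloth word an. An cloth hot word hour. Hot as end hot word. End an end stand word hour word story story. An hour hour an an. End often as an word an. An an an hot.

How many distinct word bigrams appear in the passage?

29

38 tokens → 37 bigram windows in total.
Repeated bigrams (each contributes count−1 duplicates):
  an an: 5
  an end: 2
  hot word: 2
  word an: 2
  word hour: 2
8 duplicate windows → 37 − 8 = 29 distinct.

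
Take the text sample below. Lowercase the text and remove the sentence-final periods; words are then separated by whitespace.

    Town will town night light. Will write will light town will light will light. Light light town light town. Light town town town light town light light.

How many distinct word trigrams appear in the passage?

27 tokens → 25 trigram windows in total.
Repeated trigrams (each contributes count−1 duplicates):
  light town light: 3
  town light town: 3
4 duplicate windows → 25 − 4 = 21 distinct.

21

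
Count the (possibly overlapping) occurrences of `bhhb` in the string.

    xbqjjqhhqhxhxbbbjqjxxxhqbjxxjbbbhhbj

1

Sliding a length-4 window over the 36 characters (33 positions):
  position 32–35: bhhb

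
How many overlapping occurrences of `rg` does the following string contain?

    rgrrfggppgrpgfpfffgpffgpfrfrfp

1

Sliding a length-2 window over the 30 characters (29 positions):
  position 1–2: rg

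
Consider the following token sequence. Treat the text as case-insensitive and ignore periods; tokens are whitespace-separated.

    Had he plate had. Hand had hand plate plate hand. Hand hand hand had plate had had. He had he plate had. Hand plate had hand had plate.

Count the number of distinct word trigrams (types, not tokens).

28 tokens → 26 trigram windows in total.
Repeated trigrams (each contributes count−1 duplicates):
  plate had hand: 3
  had hand had: 2
  had hand plate: 2
  had he plate: 2
  hand had plate: 2
  hand hand hand: 2
  he plate had: 2
8 duplicate windows → 26 − 8 = 18 distinct.

18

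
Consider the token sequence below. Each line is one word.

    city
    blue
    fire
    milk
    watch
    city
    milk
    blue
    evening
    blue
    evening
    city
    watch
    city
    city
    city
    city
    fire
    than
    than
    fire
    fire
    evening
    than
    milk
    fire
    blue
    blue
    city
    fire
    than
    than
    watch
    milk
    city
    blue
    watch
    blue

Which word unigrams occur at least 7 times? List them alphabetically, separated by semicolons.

blue; city

Unigram counts meeting the condition (at least 7 times):
  blue: 7
  city: 9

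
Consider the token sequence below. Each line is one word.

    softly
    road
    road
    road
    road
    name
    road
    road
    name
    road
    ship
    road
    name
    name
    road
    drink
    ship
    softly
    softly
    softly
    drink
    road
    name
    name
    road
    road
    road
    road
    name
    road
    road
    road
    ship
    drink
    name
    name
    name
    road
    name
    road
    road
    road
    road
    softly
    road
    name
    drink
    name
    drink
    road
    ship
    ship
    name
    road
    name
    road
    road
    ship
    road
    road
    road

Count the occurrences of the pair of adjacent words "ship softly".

1

Scanning the 60 overlapping bigram windows for "ship softly":
  position 17–18: ship softly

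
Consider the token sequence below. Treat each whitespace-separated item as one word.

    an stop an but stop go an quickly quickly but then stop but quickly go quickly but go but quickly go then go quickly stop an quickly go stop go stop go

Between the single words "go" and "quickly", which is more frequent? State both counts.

"go": 8 occurrences
"quickly": 7 occurrences

"go" (8 vs 7)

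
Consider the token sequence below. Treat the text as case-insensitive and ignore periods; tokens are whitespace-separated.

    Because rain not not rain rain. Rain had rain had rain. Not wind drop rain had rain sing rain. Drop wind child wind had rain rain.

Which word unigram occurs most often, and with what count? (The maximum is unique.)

Unigram frequencies (highest first):
  rain: 11
  had: 4
  not: 3
  wind: 3
  drop: 2
  because: 1
  … (2 more, each ≤ 1)

"rain", 11 times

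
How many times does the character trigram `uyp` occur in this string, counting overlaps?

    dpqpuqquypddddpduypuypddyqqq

3

Sliding a length-3 window over the 28 characters (26 positions):
  position 8–10: uyp
  position 17–19: uyp
  position 20–22: uyp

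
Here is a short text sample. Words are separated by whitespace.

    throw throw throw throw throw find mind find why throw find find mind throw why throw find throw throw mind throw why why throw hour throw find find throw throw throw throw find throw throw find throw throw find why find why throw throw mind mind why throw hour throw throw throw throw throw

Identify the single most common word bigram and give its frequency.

"throw throw", 15 times

Bigram frequencies (highest first):
  throw throw: 15
  throw find: 7
  why throw: 5
  find throw: 4
  find why: 3
  find mind: 2
  … (11 more, each ≤ 2)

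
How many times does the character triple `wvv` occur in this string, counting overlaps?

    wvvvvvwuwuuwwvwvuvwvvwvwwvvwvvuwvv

Sliding a length-3 window over the 34 characters (32 positions):
  position 1–3: wvv
  position 19–21: wvv
  position 25–27: wvv
  position 28–30: wvv
  position 32–34: wvv

5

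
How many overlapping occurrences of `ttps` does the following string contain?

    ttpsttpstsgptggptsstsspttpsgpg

3

Sliding a length-4 window over the 30 characters (27 positions):
  position 1–4: ttps
  position 5–8: ttps
  position 24–27: ttps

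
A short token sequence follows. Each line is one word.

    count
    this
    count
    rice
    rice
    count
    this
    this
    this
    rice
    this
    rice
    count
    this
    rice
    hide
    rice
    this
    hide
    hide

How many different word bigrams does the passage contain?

20 tokens → 19 bigram windows in total.
Repeated bigrams (each contributes count−1 duplicates):
  count this: 3
  this rice: 3
  rice count: 2
  rice this: 2
  this this: 2
7 duplicate windows → 19 − 7 = 12 distinct.

12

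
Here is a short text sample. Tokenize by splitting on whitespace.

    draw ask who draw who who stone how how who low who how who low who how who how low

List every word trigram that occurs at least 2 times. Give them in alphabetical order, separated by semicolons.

Trigram counts meeting the condition (at least 2 times):
  how who low: 2
  low who how: 2
  who how who: 2
  who low who: 2

how who low; low who how; who how who; who low who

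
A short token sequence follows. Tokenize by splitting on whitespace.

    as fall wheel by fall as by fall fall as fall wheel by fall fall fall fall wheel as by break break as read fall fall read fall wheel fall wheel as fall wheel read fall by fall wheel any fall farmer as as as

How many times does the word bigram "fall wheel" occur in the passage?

Scanning the 44 overlapping bigram windows for "fall wheel":
  position 2–3: fall wheel
  position 11–12: fall wheel
  position 17–18: fall wheel
  position 28–29: fall wheel
  position 30–31: fall wheel
  position 33–34: fall wheel
  position 38–39: fall wheel

7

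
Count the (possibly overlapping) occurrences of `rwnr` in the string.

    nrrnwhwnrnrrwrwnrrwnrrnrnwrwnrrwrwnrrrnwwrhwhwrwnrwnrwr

Sliding a length-4 window over the 55 characters (52 positions):
  position 14–17: rwnr
  position 18–21: rwnr
  position 27–30: rwnr
  position 33–36: rwnr
  position 47–50: rwnr
  position 50–53: rwnr

6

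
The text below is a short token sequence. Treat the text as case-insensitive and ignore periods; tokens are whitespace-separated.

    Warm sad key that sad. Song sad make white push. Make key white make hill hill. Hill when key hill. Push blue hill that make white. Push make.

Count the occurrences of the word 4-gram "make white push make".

Scanning the 25 overlapping 4-gram windows for "make white push make":
  position 8–11: make white push make
  position 25–28: make white push make

2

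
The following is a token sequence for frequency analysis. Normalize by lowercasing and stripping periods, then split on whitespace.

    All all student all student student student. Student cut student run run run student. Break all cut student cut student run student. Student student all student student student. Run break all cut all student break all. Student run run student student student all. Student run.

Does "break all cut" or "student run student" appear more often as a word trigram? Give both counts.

"break all cut": 2 occurrences
"student run student": 1 occurrence

"break all cut" (2 vs 1)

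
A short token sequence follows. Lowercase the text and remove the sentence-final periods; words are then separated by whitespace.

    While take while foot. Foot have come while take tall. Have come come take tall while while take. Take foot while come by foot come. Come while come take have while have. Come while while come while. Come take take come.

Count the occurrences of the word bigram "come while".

4

Scanning the 40 overlapping bigram windows for "come while":
  position 7–8: come while
  position 26–27: come while
  position 33–34: come while
  position 36–37: come while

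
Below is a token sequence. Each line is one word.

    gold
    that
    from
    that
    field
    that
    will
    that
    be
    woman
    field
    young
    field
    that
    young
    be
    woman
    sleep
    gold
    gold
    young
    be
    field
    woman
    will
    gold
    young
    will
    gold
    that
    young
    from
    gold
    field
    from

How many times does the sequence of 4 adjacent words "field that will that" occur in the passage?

Scanning the 32 overlapping 4-gram windows for "field that will that":
  position 5–8: field that will that

1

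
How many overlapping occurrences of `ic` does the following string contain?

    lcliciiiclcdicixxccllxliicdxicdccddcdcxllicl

6

Sliding a length-2 window over the 44 characters (43 positions):
  position 4–5: ic
  position 8–9: ic
  position 13–14: ic
  position 25–26: ic
  position 29–30: ic
  position 42–43: ic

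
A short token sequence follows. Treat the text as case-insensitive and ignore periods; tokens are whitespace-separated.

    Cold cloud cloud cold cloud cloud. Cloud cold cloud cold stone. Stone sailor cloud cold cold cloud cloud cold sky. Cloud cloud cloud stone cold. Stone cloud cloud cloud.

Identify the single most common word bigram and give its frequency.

Bigram frequencies (highest first):
  cloud cloud: 8
  cloud cold: 5
  cold cloud: 4
  cold stone: 2
  stone stone: 1
  stone sailor: 1
  … (7 more, each ≤ 1)

"cloud cloud", 8 times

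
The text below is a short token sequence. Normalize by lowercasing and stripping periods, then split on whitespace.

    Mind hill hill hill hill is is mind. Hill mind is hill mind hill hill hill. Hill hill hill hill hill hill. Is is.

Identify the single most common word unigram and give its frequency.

"hill", 15 times

Unigram frequencies (highest first):
  hill: 15
  is: 5
  mind: 4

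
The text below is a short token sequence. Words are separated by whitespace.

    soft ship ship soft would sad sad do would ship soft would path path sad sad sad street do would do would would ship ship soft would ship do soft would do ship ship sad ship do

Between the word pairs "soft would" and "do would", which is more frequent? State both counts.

"soft would": 4 occurrences
"do would": 3 occurrences

"soft would" (4 vs 3)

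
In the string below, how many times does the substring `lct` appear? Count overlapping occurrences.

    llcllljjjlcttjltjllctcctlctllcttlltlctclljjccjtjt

5

Sliding a length-3 window over the 49 characters (47 positions):
  position 10–12: lct
  position 19–21: lct
  position 25–27: lct
  position 29–31: lct
  position 36–38: lct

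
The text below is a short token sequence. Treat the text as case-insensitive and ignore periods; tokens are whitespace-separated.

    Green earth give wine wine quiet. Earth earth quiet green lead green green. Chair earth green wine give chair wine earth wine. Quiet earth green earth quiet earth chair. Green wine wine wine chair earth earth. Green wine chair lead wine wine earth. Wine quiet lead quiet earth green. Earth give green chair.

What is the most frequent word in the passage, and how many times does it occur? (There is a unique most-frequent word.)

"earth", 13 times

Unigram frequencies (highest first):
  earth: 13
  wine: 12
  green: 10
  quiet: 6
  chair: 6
  give: 3
  … (1 more, each ≤ 3)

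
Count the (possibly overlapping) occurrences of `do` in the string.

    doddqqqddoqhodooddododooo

Sliding a length-2 window over the 25 characters (24 positions):
  position 1–2: do
  position 9–10: do
  position 14–15: do
  position 18–19: do
  position 20–21: do
  position 22–23: do

6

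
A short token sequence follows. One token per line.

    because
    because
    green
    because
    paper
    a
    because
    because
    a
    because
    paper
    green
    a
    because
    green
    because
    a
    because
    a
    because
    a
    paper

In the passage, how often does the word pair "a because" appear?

5

Scanning the 21 overlapping bigram windows for "a because":
  position 6–7: a because
  position 9–10: a because
  position 13–14: a because
  position 17–18: a because
  position 19–20: a because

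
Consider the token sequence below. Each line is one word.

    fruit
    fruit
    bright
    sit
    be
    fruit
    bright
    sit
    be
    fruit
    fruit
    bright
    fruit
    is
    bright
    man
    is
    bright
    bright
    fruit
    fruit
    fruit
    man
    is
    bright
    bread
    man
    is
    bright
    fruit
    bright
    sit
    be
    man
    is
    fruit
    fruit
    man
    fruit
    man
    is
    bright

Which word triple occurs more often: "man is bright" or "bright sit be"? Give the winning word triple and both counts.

"man is bright": 4 occurrences
"bright sit be": 3 occurrences

"man is bright" (4 vs 3)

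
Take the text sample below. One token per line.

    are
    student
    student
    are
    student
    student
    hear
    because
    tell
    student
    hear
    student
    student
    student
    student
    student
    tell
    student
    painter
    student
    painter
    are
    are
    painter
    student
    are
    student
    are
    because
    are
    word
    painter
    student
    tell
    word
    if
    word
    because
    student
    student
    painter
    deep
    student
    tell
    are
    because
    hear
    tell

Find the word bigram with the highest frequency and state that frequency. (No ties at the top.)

"student student", 7 times

Bigram frequencies (highest first):
  student student: 7
  are student: 3
  student are: 3
  student tell: 3
  student painter: 3
  painter student: 3
  … (22 more, each ≤ 2)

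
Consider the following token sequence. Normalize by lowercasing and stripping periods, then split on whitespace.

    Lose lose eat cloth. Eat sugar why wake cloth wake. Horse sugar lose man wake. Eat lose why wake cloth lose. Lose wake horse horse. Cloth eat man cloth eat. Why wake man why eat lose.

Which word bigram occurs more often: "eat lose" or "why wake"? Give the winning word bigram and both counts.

"eat lose": 2 occurrences
"why wake": 3 occurrences

"why wake" (3 vs 2)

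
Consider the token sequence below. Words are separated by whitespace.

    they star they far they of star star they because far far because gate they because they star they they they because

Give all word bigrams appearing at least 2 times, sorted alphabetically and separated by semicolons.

Bigram counts meeting the condition (at least 2 times):
  star they: 3
  they because: 3
  they star: 2
  they they: 2

star they; they because; they star; they they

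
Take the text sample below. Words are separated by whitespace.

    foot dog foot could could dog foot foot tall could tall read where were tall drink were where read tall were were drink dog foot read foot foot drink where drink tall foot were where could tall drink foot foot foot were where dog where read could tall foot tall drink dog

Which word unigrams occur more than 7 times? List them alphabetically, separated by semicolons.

Unigram counts meeting the condition (more than 7 times):
  foot: 12
  tall: 8

foot; tall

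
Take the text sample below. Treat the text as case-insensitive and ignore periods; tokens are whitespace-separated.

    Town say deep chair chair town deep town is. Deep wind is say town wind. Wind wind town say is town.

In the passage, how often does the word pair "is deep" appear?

1

Scanning the 20 overlapping bigram windows for "is deep":
  position 9–10: is deep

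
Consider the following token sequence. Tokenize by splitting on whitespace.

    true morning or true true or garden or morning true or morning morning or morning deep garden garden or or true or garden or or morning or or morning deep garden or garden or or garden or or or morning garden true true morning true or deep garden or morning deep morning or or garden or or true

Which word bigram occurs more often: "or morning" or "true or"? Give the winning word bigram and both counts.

"or morning" (7 vs 4)

"or morning": 7 occurrences
"true or": 4 occurrences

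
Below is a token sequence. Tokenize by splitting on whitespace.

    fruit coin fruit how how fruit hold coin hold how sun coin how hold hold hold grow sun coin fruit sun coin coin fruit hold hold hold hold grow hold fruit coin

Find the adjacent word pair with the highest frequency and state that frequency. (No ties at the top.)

"hold hold", 5 times

Bigram frequencies (highest first):
  hold hold: 5
  coin fruit: 3
  sun coin: 3
  fruit coin: 2
  fruit hold: 2
  hold grow: 2
  … (14 more, each ≤ 1)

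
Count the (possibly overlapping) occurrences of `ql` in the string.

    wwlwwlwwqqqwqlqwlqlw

2

Sliding a length-2 window over the 20 characters (19 positions):
  position 13–14: ql
  position 18–19: ql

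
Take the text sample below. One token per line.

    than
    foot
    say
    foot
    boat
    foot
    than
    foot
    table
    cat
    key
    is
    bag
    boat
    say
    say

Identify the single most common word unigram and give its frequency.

"foot", 4 times

Unigram frequencies (highest first):
  foot: 4
  say: 3
  than: 2
  boat: 2
  table: 1
  cat: 1
  … (3 more, each ≤ 1)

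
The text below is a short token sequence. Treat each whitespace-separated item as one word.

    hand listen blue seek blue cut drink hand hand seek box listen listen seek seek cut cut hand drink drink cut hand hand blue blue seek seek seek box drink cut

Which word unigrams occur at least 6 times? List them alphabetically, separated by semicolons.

Unigram counts meeting the condition (at least 6 times):
  hand: 6
  seek: 7

hand; seek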